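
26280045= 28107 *935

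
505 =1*505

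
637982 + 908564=1546546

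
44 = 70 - 26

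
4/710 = 2/355=0.01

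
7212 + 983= 8195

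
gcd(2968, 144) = 8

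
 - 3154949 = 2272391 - 5427340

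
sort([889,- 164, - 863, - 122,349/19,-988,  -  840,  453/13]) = [ - 988,  -  863, - 840, - 164, - 122,349/19,453/13,889]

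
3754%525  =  79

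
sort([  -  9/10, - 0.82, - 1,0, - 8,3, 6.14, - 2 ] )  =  [-8, - 2, - 1, -9/10 , - 0.82, 0, 3, 6.14 ]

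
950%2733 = 950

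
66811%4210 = 3661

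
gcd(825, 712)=1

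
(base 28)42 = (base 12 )96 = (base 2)1110010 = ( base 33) 3f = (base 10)114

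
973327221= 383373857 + 589953364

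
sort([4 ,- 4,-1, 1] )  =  [ - 4, - 1, 1, 4] 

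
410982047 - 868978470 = - 457996423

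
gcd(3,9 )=3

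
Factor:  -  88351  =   - 53^1 *1667^1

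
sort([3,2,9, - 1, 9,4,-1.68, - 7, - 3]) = [  -  7, - 3, - 1.68, - 1, 2,3, 4,9 , 9]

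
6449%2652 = 1145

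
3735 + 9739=13474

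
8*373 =2984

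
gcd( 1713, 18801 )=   3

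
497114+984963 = 1482077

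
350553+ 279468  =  630021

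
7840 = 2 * 3920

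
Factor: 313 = 313^1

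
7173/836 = 8 + 485/836 = 8.58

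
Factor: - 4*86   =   - 344 = - 2^3*43^1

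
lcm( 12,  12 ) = 12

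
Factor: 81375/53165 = 3^1*5^2*7^ (- 2 ) = 75/49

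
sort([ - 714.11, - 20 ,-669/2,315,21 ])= [ - 714.11, - 669/2, - 20,21, 315 ] 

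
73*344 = 25112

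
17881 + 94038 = 111919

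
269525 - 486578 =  - 217053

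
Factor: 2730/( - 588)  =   -65/14 = - 2^ ( - 1)*5^1 * 7^( - 1)*13^1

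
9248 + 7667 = 16915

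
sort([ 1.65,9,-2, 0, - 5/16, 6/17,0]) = [-2, - 5/16,0,0,6/17,1.65, 9]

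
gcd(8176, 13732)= 4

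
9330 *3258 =30397140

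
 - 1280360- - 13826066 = 12545706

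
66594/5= 13318+ 4/5 = 13318.80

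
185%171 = 14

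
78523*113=8873099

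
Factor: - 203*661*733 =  - 7^1*  29^1*661^1*733^1 = - 98356139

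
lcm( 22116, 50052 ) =950988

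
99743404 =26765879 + 72977525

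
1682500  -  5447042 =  - 3764542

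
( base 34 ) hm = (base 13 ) 372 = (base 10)600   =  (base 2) 1001011000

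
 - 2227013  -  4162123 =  - 6389136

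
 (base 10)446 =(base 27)GE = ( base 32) du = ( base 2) 110111110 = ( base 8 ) 676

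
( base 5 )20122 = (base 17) 47c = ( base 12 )8B3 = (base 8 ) 2407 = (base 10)1287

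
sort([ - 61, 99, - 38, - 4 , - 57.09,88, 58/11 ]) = [-61, - 57.09, - 38,-4,  58/11,88, 99]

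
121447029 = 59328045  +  62118984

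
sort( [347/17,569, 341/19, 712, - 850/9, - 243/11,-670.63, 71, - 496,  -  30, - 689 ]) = [ - 689, - 670.63, - 496, - 850/9, - 30, - 243/11, 341/19, 347/17,71,569, 712]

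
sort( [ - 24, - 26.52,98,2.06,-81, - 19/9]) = [-81, - 26.52, - 24,-19/9, 2.06,98 ] 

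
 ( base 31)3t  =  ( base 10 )122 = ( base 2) 1111010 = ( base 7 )233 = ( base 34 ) 3k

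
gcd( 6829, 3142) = 1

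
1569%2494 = 1569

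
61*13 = 793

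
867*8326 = 7218642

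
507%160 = 27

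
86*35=3010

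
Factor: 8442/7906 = 63/59 = 3^2 * 7^1*59^(-1) 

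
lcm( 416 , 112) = 2912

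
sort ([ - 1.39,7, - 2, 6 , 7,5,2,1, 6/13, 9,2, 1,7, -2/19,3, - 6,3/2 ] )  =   [ - 6,-2 , -1.39 , - 2/19, 6/13 , 1,1,3/2,2,2,3, 5,6,7,7,  7,9] 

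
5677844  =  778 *7298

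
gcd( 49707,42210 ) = 63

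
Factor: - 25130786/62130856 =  - 12565393/31065428 = - 2^(-2)*41^1* 827^(-1 )*9391^(  -  1 ) * 306473^1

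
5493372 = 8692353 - 3198981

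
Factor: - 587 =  - 587^1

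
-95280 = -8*11910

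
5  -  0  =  5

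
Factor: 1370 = 2^1*5^1*137^1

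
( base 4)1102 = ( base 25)37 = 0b1010010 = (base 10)82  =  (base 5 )312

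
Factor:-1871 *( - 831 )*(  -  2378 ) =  - 2^1*3^1 *29^1 * 41^1*277^1*1871^1  =  -3697316778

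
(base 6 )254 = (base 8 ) 152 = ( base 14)78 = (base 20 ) 56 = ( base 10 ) 106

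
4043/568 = 4043/568 = 7.12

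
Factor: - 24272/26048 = - 2^( -2) * 11^( - 1)*41^1 = -41/44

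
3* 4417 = 13251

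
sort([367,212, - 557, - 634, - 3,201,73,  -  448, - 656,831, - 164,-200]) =[-656,-634, - 557, -448, -200 ,-164,  -  3,73,201, 212,367,831 ] 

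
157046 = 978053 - 821007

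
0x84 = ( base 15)8c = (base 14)96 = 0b10000100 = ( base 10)132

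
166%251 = 166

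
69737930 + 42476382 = 112214312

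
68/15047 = 68/15047 = 0.00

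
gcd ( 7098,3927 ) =21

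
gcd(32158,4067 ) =7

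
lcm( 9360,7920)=102960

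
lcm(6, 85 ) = 510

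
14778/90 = 821/5 = 164.20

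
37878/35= 37878/35 = 1082.23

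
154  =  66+88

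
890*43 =38270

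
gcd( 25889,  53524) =1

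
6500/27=6500/27 = 240.74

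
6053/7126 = 6053/7126= 0.85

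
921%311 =299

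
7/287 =1/41= 0.02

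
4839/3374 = 1 +1465/3374=1.43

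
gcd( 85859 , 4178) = 1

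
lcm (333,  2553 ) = 7659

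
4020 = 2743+1277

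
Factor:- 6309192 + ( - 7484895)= - 3^1*263^1*17483^1  =  -13794087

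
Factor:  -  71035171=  - 61^1*1164511^1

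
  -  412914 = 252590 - 665504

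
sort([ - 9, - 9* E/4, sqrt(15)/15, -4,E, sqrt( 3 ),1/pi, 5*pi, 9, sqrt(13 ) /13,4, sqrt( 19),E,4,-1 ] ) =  [ - 9,  -  9*E/4,-4,-1,sqrt (15)/15,sqrt( 13 ) /13 , 1/pi,sqrt( 3 ) , E,E,4, 4, sqrt( 19), 9,5*pi] 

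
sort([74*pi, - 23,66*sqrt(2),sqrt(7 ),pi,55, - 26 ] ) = [-26, - 23, sqrt(7), pi, 55,  66*sqrt( 2),  74*pi] 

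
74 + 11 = 85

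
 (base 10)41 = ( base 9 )45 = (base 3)1112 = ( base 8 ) 51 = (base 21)1K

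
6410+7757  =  14167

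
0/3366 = 0 =0.00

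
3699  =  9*411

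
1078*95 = 102410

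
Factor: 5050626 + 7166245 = 53^1*230507^1 = 12216871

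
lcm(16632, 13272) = 1313928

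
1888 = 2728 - 840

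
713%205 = 98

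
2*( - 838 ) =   -  1676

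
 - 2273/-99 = 22 + 95/99 = 22.96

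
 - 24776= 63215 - 87991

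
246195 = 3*82065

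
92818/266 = 348 + 125/133   =  348.94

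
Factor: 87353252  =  2^2 *7^1*3119759^1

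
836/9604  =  209/2401=0.09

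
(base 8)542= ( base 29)c6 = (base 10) 354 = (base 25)e4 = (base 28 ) CI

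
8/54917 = 8/54917 = 0.00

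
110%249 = 110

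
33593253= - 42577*( - 789)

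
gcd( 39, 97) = 1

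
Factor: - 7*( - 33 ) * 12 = 2772 = 2^2*3^2 * 7^1*11^1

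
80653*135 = 10888155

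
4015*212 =851180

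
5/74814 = 5/74814  =  0.00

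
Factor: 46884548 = 2^2*269^1*43573^1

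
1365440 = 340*4016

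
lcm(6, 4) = 12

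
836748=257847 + 578901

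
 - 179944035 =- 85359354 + - 94584681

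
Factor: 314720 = 2^5*5^1 * 7^1*281^1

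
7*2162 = 15134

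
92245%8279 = 1176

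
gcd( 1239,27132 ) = 21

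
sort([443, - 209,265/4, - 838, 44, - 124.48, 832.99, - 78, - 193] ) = [ - 838, - 209, - 193,-124.48, - 78, 44, 265/4, 443,832.99 ] 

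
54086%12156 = 5462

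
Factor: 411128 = 2^3*17^1*3023^1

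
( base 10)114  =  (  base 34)3C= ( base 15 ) 79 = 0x72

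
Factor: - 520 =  - 2^3*5^1*13^1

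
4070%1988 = 94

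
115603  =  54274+61329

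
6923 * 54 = 373842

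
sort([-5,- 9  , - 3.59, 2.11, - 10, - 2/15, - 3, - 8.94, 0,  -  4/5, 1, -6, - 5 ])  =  [ - 10, - 9, - 8.94, - 6,- 5,- 5, - 3.59 ,-3,-4/5, - 2/15,0,1, 2.11 ] 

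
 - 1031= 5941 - 6972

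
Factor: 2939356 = 2^2*7^1 * 113^1 * 929^1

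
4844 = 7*692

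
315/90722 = 315/90722 = 0.00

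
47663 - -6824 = 54487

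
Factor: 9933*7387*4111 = 301644916881 = 3^1* 7^1*11^1*43^1 * 83^1*89^1 * 4111^1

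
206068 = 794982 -588914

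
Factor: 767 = 13^1* 59^1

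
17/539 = 17/539 = 0.03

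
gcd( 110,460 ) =10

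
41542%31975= 9567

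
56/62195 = 8/8885=0.00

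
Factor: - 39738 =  - 2^1*3^1*37^1*179^1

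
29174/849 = 29174/849 = 34.36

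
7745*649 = 5026505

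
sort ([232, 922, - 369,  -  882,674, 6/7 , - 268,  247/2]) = [ - 882, - 369, - 268,6/7, 247/2,232, 674, 922 ] 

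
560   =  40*14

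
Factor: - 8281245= - 3^1*5^1*7^2* 19^1*593^1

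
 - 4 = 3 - 7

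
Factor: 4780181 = 7^1 *43^1*  15881^1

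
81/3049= 81/3049  =  0.03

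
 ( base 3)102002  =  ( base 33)92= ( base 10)299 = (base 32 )9b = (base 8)453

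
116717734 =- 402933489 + 519651223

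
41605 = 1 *41605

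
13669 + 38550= 52219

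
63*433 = 27279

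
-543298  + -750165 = -1293463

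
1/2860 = 1/2860 = 0.00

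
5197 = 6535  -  1338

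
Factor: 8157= 3^1 * 2719^1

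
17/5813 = 17/5813 = 0.00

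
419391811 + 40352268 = 459744079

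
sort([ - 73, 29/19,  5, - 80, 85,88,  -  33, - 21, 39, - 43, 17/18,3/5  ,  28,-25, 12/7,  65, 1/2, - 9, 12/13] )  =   [  -  80, - 73, - 43, - 33, - 25, - 21,- 9, 1/2,3/5,  12/13, 17/18,29/19, 12/7,  5,28,  39, 65, 85,  88]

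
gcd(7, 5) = 1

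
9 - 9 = 0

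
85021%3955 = 1966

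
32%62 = 32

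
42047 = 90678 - 48631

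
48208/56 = 860 + 6/7=860.86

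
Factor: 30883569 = 3^1 * 19^1 * 541817^1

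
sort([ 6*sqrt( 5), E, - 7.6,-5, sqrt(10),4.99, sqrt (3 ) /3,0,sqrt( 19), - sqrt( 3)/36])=[ - 7.6, - 5,-sqrt( 3)/36, 0, sqrt(3)/3 , E,sqrt(10), sqrt (19),  4.99,6*sqrt( 5)]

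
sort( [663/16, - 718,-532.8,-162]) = [ - 718,-532.8,-162, 663/16 ] 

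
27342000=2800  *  9765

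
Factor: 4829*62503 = 301826987 = 7^1*11^1*439^1*8929^1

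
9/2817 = 1/313 = 0.00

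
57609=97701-40092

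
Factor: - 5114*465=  - 2378010 = -  2^1*3^1*5^1*31^1*2557^1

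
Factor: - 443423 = - 443423^1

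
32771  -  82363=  - 49592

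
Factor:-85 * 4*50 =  - 17000= -2^3*5^3*17^1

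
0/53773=0 = 0.00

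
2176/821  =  2+534/821 = 2.65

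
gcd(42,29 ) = 1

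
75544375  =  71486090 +4058285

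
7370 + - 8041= - 671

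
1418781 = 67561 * 21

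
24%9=6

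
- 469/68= - 7 + 7/68 = -  6.90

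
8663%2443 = 1334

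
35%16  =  3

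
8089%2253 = 1330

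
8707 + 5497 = 14204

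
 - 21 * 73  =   - 1533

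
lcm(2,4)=4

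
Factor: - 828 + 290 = - 2^1* 269^1 = - 538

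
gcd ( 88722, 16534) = 2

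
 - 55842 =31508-87350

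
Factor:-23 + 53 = 2^1*3^1*5^1=   30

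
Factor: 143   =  11^1 * 13^1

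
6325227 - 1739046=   4586181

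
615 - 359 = 256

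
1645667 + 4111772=5757439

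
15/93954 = 5/31318 = 0.00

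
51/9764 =51/9764  =  0.01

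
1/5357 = 1/5357 = 0.00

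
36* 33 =1188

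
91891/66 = 91891/66 = 1392.29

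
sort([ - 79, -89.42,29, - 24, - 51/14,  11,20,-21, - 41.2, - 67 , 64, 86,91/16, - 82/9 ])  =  [ - 89.42, - 79, - 67, - 41.2, - 24, - 21, - 82/9, - 51/14, 91/16,11,20,29,64, 86 ]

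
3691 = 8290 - 4599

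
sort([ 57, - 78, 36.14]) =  [-78, 36.14,57 ] 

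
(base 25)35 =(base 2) 1010000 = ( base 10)80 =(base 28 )2o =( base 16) 50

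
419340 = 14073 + 405267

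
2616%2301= 315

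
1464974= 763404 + 701570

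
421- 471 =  - 50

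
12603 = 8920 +3683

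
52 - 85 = - 33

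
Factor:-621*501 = - 3^4 * 23^1*167^1  =  - 311121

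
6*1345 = 8070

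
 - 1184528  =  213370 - 1397898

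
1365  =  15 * 91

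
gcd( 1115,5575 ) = 1115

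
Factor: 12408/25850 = 2^2*3^1*5^( - 2 ) = 12/25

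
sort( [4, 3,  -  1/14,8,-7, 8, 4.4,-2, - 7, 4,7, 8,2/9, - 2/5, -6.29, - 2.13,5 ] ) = [ - 7, - 7,  -  6.29, - 2.13,-2,  -  2/5 , - 1/14, 2/9, 3, 4, 4, 4.4, 5, 7,8, 8, 8]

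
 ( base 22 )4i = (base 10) 106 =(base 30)3G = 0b1101010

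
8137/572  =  8137/572= 14.23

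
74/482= 37/241 = 0.15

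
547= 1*547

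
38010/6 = 6335= 6335.00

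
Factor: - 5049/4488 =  -9/8 = -2^( - 3)*3^2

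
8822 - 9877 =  - 1055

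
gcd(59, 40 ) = 1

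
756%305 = 146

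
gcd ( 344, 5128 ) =8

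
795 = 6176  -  5381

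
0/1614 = 0 = 0.00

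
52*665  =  34580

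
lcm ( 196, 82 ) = 8036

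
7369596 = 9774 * 754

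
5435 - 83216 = - 77781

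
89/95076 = 89/95076 = 0.00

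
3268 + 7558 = 10826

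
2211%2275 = 2211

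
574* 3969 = 2278206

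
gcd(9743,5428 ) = 1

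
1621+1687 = 3308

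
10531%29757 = 10531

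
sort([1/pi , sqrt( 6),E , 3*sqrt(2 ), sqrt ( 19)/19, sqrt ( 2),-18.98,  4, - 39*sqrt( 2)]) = [  -  39  *sqrt( 2), - 18.98, sqrt(  19)/19, 1/pi, sqrt ( 2), sqrt (6),E,4,  3*sqrt(2)]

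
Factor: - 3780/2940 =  - 3^2 * 7^( - 1) = - 9/7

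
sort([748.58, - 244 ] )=[ - 244, 748.58 ] 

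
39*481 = 18759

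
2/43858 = 1/21929 = 0.00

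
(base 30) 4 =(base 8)4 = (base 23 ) 4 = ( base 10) 4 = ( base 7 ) 4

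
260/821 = 260/821 = 0.32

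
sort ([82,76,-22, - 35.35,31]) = [- 35.35,-22,31, 76,82]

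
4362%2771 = 1591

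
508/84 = 127/21  =  6.05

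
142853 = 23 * 6211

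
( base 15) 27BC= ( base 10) 8502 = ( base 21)j5i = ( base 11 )642A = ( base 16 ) 2136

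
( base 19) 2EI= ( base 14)51C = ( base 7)2635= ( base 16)3EE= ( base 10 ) 1006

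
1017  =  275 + 742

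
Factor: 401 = 401^1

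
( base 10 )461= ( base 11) 38A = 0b111001101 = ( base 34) DJ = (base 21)10K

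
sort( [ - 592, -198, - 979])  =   [-979, - 592, - 198]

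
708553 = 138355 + 570198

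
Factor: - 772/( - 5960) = 2^ ( - 1)*5^(  -  1)*149^( - 1)*193^1= 193/1490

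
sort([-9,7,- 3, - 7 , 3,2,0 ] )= [-9, - 7, - 3,0,2, 3,7]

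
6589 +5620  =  12209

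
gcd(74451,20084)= 1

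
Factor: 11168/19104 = 349/597= 3^ ( - 1 )*199^(  -  1 )*349^1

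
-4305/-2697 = 1435/899 = 1.60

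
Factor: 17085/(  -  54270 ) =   -  2^(-1 )*3^( - 3 ) *17^1= - 17/54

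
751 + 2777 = 3528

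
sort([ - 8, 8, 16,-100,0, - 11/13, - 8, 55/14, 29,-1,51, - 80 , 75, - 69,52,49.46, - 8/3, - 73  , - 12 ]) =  [ - 100, - 80 , - 73,-69, - 12, - 8,-8, - 8/3, - 1, - 11/13,0,55/14,8,16,29,49.46,51, 52, 75 ]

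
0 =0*4262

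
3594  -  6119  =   - 2525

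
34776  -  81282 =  - 46506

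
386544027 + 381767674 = 768311701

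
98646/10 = 49323/5 = 9864.60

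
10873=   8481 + 2392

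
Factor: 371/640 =2^(-7)*5^(- 1)*7^1*53^1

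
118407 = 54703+63704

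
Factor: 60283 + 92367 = 152650 = 2^1*5^2*43^1*71^1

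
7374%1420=274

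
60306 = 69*874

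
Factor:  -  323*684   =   - 220932 = - 2^2 * 3^2*17^1*19^2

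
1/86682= 1/86682=0.00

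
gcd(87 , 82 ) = 1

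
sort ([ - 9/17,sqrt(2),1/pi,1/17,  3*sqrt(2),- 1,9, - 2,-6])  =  [ -6,  -  2, - 1, -9/17,1/17, 1/pi,  sqrt (2), 3* sqrt(2) , 9] 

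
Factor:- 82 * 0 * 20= 0= 0^1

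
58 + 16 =74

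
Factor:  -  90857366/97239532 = -2^( - 1)*13^( - 1 )*43^1*1056481^1*1869991^( - 1 ) = -45428683/48619766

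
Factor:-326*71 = -23146 = -2^1*71^1*163^1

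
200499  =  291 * 689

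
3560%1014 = 518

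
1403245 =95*14771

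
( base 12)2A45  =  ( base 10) 4949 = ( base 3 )20210022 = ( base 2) 1001101010101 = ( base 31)54k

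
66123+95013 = 161136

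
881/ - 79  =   - 881/79  =  - 11.15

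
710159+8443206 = 9153365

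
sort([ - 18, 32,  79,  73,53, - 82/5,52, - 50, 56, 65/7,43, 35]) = [ - 50, - 18, - 82/5, 65/7, 32,35,43, 52,53, 56 , 73 , 79] 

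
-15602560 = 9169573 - 24772133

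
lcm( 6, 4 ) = 12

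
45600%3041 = 3026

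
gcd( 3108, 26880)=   84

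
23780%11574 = 632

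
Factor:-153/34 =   -  2^( - 1 )*3^2= - 9/2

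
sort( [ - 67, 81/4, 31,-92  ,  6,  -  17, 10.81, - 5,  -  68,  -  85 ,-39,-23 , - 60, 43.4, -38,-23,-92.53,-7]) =[ - 92.53,- 92,  -  85, - 68,-67 , - 60, - 39, - 38,-23,- 23,  -  17, - 7,-5, 6, 10.81, 81/4,31, 43.4]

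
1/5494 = 1/5494=0.00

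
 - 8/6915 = -1 + 6907/6915 =- 0.00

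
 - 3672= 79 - 3751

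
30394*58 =1762852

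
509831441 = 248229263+261602178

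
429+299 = 728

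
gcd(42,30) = 6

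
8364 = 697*12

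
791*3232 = 2556512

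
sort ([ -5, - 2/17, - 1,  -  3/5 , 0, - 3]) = [ - 5, - 3, -1 , - 3/5, - 2/17,0] 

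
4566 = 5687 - 1121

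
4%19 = 4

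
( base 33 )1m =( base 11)50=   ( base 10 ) 55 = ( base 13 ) 43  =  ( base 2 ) 110111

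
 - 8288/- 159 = 8288/159 = 52.13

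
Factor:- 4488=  - 2^3*3^1*11^1*17^1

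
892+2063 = 2955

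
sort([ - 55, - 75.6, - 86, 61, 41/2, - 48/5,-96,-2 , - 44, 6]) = [ - 96, - 86, - 75.6, - 55, - 44,  -  48/5, - 2, 6, 41/2, 61]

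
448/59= 448/59 = 7.59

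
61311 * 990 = 60697890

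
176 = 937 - 761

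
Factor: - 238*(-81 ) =19278 = 2^1*3^4*7^1*17^1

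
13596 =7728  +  5868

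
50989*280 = 14276920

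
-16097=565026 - 581123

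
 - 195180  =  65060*( - 3 )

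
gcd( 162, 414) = 18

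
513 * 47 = 24111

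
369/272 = 1 + 97/272 = 1.36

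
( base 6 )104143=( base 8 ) 20777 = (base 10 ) 8703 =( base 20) 11F3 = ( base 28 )B2N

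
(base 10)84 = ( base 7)150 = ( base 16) 54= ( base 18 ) 4c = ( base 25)39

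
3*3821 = 11463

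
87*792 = 68904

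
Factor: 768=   2^8*3^1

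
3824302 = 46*83137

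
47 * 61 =2867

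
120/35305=24/7061= 0.00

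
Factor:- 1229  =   - 1229^1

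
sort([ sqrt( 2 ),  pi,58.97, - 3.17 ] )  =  [ - 3.17,sqrt( 2),pi,58.97]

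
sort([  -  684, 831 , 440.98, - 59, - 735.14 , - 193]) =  [ - 735.14,-684,- 193, - 59, 440.98,831 ] 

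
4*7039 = 28156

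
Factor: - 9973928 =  - 2^3*97^1 *12853^1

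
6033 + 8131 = 14164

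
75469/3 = 25156 + 1/3 = 25156.33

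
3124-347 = 2777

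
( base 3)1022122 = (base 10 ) 962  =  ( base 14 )4CA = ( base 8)1702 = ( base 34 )sa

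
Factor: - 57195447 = - 3^1*79^1*373^1*647^1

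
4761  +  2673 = 7434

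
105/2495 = 21/499 = 0.04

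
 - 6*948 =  - 5688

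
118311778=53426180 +64885598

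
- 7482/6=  - 1247  =  -  1247.00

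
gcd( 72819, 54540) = 27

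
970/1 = 970 =970.00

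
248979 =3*82993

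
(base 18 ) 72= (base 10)128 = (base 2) 10000000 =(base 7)242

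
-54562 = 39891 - 94453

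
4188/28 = 1047/7 = 149.57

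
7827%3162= 1503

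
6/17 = 6/17= 0.35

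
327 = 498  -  171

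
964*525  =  506100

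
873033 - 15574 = 857459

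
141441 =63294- - 78147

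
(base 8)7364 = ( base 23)75a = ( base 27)56l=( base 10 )3828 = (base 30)47i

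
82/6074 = 41/3037 = 0.01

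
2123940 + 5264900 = 7388840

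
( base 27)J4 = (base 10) 517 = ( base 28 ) ID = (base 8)1005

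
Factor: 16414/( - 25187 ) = -58/89 = - 2^1* 29^1*89^(  -  1) 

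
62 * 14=868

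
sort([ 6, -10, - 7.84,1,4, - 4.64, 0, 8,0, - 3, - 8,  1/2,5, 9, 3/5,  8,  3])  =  [- 10, - 8 , - 7.84, - 4.64, - 3, 0,  0, 1/2, 3/5,1, 3, 4,  5,6,8,8,9]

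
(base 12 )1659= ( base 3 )10122120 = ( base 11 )1aaa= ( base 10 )2661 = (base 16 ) A65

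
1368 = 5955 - 4587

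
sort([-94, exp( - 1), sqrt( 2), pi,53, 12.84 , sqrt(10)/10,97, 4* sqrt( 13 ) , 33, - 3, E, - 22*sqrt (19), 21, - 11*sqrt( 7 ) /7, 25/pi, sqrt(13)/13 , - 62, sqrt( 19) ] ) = [ - 22*sqrt( 19), - 94, - 62, - 11 * sqrt(7) /7, - 3, sqrt ( 13 )/13, sqrt( 10) /10,  exp( - 1),sqrt( 2), E, pi , sqrt(19), 25/pi,12.84,4*sqrt( 13), 21, 33, 53, 97 ]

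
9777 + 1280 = 11057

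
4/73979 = 4/73979 = 0.00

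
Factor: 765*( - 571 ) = -3^2*5^1*17^1*571^1=-436815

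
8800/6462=1 + 1169/3231 = 1.36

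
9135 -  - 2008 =11143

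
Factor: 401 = 401^1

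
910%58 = 40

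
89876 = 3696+86180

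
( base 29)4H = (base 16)85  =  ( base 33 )41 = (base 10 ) 133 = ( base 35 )3S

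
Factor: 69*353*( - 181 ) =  - 3^1*23^1*181^1*353^1 = - 4408617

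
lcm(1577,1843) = 152969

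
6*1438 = 8628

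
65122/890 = 32561/445 = 73.17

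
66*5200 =343200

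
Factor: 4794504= 2^3*3^1*11^2 * 13^1*127^1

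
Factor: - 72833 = - 173^1*421^1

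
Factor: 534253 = 534253^1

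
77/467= 77/467 = 0.16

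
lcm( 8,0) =0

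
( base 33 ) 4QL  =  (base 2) 1010001110011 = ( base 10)5235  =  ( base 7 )21156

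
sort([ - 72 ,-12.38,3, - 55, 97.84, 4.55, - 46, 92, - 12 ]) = [ - 72,-55, - 46, - 12.38,-12, 3, 4.55, 92, 97.84]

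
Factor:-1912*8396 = -16053152 = - 2^5*239^1*2099^1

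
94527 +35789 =130316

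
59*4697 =277123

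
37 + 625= 662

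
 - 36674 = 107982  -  144656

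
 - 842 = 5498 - 6340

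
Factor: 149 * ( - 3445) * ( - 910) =467107550 =2^1 *5^2*7^1 *13^2*53^1*149^1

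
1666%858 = 808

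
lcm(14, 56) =56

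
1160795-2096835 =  - 936040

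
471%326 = 145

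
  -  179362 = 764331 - 943693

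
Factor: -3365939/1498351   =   - 331^1 *10169^1*1498351^( - 1 ) 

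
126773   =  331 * 383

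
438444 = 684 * 641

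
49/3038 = 1/62 = 0.02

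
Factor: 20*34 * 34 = 2^4* 5^1 * 17^2 = 23120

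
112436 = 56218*2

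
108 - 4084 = -3976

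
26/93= 26/93=0.28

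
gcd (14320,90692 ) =4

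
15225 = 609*25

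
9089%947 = 566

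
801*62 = 49662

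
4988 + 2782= 7770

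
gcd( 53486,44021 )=1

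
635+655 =1290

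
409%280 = 129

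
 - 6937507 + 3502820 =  - 3434687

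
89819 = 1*89819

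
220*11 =2420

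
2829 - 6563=-3734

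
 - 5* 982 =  - 4910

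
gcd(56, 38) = 2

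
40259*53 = 2133727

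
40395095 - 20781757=19613338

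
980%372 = 236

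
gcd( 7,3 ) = 1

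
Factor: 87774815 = 5^1*71^1 * 97^1*2549^1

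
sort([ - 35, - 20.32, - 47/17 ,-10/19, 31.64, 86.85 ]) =[ - 35, - 20.32, - 47/17, - 10/19, 31.64,86.85]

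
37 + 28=65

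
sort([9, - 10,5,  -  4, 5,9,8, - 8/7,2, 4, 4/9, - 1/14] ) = [ - 10, - 4, - 8/7, - 1/14 , 4/9,2,4, 5, 5, 8,9,9] 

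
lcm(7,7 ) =7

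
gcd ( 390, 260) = 130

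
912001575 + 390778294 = 1302779869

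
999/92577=333/30859 = 0.01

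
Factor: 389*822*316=101043528 =2^3 * 3^1*79^1*137^1*389^1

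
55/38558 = 55/38558  =  0.00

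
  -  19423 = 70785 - 90208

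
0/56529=0= 0.00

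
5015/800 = 1003/160 = 6.27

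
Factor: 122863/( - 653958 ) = - 2^( - 1)*  3^(  -  2)*13^2*47^( - 1)*727^1*773^(-1)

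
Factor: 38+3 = 41^1 = 41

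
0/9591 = 0 = 0.00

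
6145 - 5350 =795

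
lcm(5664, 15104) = 45312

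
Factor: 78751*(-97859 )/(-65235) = 7706494109/65235 = 3^( - 1)*5^( -1)*61^1*1291^1*4349^(-1)*97859^1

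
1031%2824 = 1031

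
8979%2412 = 1743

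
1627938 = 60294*27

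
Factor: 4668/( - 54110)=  - 2^1 * 3^1*5^( - 1) * 7^(-1)*389^1 * 773^( - 1) = - 2334/27055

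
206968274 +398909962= 605878236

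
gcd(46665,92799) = 9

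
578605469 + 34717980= 613323449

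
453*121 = 54813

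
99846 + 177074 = 276920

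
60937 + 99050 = 159987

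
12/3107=12/3107 = 0.00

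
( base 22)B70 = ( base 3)21111220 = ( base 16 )1566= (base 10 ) 5478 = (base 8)12546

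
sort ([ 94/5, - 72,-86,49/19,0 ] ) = [ - 86,-72, 0 , 49/19, 94/5 ] 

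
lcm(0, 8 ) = 0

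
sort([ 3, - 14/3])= [ - 14/3,3]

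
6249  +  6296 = 12545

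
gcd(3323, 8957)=1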